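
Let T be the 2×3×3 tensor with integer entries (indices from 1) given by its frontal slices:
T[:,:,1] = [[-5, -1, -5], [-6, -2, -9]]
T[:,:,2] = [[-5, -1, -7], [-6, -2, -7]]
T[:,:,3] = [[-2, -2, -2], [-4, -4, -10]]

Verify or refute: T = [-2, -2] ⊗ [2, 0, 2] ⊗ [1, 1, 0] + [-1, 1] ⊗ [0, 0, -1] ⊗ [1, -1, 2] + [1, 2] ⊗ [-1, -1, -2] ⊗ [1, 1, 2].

Yes

Reconstruct entrywise from the claimed factors. For example, T[2,3,3] = -10 and Σₗ aₗ[2]bₗ[3]cₗ[3] = (-2)·(2)·(0) + (1)·(-1)·(2) + (2)·(-2)·(2) = -10; checking all 18 entries, every one matches. The claim holds.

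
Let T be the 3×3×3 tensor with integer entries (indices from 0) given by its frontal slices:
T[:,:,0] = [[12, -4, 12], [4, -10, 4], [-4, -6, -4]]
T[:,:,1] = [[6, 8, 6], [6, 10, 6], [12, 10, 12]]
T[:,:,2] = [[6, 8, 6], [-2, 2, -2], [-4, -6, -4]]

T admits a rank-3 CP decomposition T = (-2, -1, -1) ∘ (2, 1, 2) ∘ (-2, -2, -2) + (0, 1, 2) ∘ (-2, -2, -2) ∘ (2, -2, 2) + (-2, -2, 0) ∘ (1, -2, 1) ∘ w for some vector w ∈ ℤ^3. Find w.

Subtract the known terms from T to get the rank-1 residual R = (-2, -2, 0) ∘ (1, -2, 1) ∘ w, so R[i,j,k] = a[i]·b[j]·w[k]. Pick indices with nonzero a[0]·b[0] = (-2)·(1) = -2. Only the fibre through (0,0,·) is needed: R[0,0,:] = T[0,0,:] − Σₗ aₗ[0]bₗ[0]cₗ = [12, 6, 6] − (-2)·(2)·(-2, -2, -2) − (0)·(-2)·(2, -2, 2) = [4, -2, -2]. Then w[k] = R[0,0,k] / -2 for each k, giving w = [4, -2, -2] / -2 = (-2, 1, 1).

w = (-2, 1, 1)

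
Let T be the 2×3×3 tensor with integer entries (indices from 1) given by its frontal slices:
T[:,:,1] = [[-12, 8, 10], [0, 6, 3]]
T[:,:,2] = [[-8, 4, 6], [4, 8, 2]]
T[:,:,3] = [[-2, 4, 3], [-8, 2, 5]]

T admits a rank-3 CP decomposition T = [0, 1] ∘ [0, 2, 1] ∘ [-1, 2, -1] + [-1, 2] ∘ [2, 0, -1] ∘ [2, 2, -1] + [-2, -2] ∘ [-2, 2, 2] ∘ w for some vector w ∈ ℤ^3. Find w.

w = [-2, -1, -1]

Subtract the known terms from T to get the rank-1 residual R = [-2, -2] ∘ [-2, 2, 2] ∘ w, so R[i,j,k] = a[i]·b[j]·w[k]. Pick indices with nonzero a[1]·b[1] = (-2)·(-2) = 4. Only the fibre through (1,1,·) is needed: R[1,1,:] = T[1,1,:] − Σₗ aₗ[1]bₗ[1]cₗ = [-12, -8, -2] − (0)·(0)·[-1, 2, -1] − (-1)·(2)·[2, 2, -1] = [-8, -4, -4]. Then w[k] = R[1,1,k] / 4 for each k, giving w = [-8, -4, -4] / 4 = [-2, -1, -1].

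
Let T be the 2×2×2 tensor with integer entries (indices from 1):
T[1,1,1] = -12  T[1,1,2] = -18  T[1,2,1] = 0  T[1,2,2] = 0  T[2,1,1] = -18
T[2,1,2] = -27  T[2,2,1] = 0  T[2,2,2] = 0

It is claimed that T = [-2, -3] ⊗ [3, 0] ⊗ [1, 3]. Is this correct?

No

Reconstruct entry (1,1,1) from the claimed factors: Σₗ aₗ[1]bₗ[1]cₗ[1] = (-2)·(3)·(1) = -6, but T[1,1,1] = -12. The claim is false.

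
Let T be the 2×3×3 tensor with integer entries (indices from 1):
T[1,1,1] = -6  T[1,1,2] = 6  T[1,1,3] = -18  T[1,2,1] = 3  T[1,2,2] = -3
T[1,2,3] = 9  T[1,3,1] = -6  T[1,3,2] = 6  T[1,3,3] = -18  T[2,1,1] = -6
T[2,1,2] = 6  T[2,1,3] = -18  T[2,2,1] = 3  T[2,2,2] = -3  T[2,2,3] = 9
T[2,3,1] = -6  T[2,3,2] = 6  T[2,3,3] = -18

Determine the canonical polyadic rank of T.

Lower bound: T ≠ 0 (e.g. T[1,1,1] = -6), so rank(T) ≥ 1.
Upper bound: if T = a ⊗ b ⊗ c then every fibre of T is a multiple of the corresponding factor, so read the factors off the fibres through the nonzero entry T[1,1,1] = -6.
The mode-1 fibre T[:,1,1] = [-6, -6] gives a = [1, 1] (primitive direction); the mode-2 fibre T[1,:,1] = [-6, 3, -6] gives b = [2, -1, 2]; then c[k] = T[1,1,k] / (a[1]·b[1]) = [-6, 6, -18] / 2 = [-3, 3, -9].
Expanding [1, 1] ⊗ [2, -1, 2] ⊗ [-3, 3, -9] reproduces all 18 entries of T, so T = [1, 1] ⊗ [2, -1, 2] ⊗ [-3, 3, -9] and rank(T) ≤ 1.
These bounds meet, so rank(T) = 1.

1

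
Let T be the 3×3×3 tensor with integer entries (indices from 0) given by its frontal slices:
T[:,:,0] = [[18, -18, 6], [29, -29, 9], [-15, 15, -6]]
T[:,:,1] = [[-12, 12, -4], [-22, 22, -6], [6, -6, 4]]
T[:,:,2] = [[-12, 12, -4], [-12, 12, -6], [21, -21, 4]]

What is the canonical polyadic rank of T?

Lower bound: the mode-3 unfolding of T (rows indexed by k, columns by (i,j) = (0,0), (0,1), (0,2), (1,0), (1,1), (1,2), (2,0), (2,1), (2,2)) is [[18, -18, 6, 29, -29, 9, -15, 15, -6], [-12, 12, -4, -22, 22, -6, 6, -6, 4], [-12, 12, -4, -12, 12, -6, 21, -21, 4]].
There the 2×2 minor on rows k ∈ {0, 1}, columns (i,j) ∈ {(0,0), (1,0)} is det [[18, 29], [-12, -22]] = -48 ≠ 0, so this unfolding has rank ≥ 2; CP rank is at least every unfolding rank, so rank(T) ≥ 2. (Unfolding ranks only ever bound the CP rank from below — rank(T) can be strictly larger than all of them — so the matching upper bound has to come from an explicit 2-term decomposition.)
Upper bound — finding two terms. Write S_k = T[:,:,k] for the frontal slices: S₀ = [[18, -18, 6], [29, -29, 9], [-15, 15, -6]], S₁ = [[-12, 12, -4], [-22, 22, -6], [6, -6, 4]], S₂ = [[-12, 12, -4], [-12, 12, -6], [21, -21, 4]].
If T = a₁ (x) b₁ (x) c₁ + a₂ (x) b₂ (x) c₂ then each S_k = c₁[k]·a₁b₁ᵀ + c₂[k]·a₂b₂ᵀ. S₀ and S₁ are linearly independent, so a₁b₁ᵀ and a₂b₂ᵀ must span the same plane of matrices: they are the rank-1 matrices of the form x·S₀ + y·S₁.
The 2×2 minor of x·S₀ + y·S₁ on rows {0,1}, columns {0,2} is −12·x² + 32·xy − 16·y² = (-4)·(3·x − 2·y)(x − 2·y), vanishing at (x:y) = (2:3) and (2:1).
M₁ = 2·S₀ + 3·S₁ = [[0, 0, 0], [-8, 8, 0], [-12, 12, 0]] = (-4)·[0, 2, 3][1, -1, 0]ᵀ and M₂ = 2·S₀ + S₁ = [[24, -24, 8], [36, -36, 12], [-24, 24, -8]] = 4·[2, 3, -2][3, -3, 1]ᵀ, so take a₁ = [0, 2, 3], b₁ = [1, -1, 0], a₂ = [2, 3, -2], b₂ = [3, -3, 1].
Each slice is an integer combination of E₁ = a₁b₁ᵀ and E₂ = a₂b₂ᵀ: S₀ = E₁ + 3·E₂, S₁ = −2·E₁ − 2·E₂, S₂ = 3·E₁ − 2·E₂; reading off coefficients, c₁ = [1, -2, 3] and c₂ = [3, -2, -2].
Hence T = [0, 2, 3] (x) [1, -1, 0] (x) [1, -2, 3] + [2, 3, -2] (x) [3, -3, 1] (x) [3, -2, -2], so rank(T) ≤ 2.
These bounds meet, so rank(T) = 2.

2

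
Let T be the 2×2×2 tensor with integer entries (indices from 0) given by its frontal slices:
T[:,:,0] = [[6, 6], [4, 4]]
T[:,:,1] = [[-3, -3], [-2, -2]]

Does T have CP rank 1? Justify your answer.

Yes

If T = a ⊗ b ⊗ c then every fibre of T is a multiple of the corresponding factor, so read the factors off the fibres through the nonzero entry T[0,0,0] = 6.
The mode-1 fibre T[:,0,0] = [6, 4] gives a = [3, 2] (primitive direction); the mode-2 fibre T[0,:,0] = [6, 6] gives b = [1, 1]; then c[k] = T[0,0,k] / (a[0]·b[0]) = [6, -3] / 3 = [2, -1].
Expanding [3, 2] ⊗ [1, 1] ⊗ [2, -1] reproduces all 8 entries of T, so T = [3, 2] ⊗ [1, 1] ⊗ [2, -1] and rank(T) ≤ 1.
Equivalently every frontal slice T[:,:,k] is c[k] times the rank-1 matrix [3, 2] ⊗ [1, 1]. So T has rank 1 (it is nonzero).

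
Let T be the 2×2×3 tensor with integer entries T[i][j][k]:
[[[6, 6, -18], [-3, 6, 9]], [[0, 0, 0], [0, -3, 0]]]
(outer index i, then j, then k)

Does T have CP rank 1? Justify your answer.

The mode-1 unfolding of T (rows indexed by i, columns by (j,k) = (0,0), (0,1), (0,2), (1,0), (1,1), (1,2)) is [[6, 6, -18, -3, 6, 9], [0, 0, 0, 0, -3, 0]].
There the 2×2 minor on rows i ∈ {0, 1}, columns (j,k) ∈ {(0,0), (1,1)} is det [[6, 6], [0, -3]] = -18 ≠ 0, so this unfolding has rank ≥ 2; CP rank is at least every unfolding rank, so rank(T) ≥ 2.
In particular rank(T) ≥ 2 > 1, so T is not rank-1.

No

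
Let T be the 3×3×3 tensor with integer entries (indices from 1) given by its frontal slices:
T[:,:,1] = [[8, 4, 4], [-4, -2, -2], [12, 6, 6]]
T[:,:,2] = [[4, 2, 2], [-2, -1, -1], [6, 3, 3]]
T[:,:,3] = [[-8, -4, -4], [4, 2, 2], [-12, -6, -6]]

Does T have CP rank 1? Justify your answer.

If T = a ⊗ b ⊗ c then every fibre of T is a multiple of the corresponding factor, so read the factors off the fibres through the nonzero entry T[1,1,1] = 8.
The mode-1 fibre T[:,1,1] = [8, -4, 12] gives a = (2, -1, 3) (primitive direction); the mode-2 fibre T[1,:,1] = [8, 4, 4] gives b = (2, 1, 1); then c[k] = T[1,1,k] / (a[1]·b[1]) = [8, 4, -8] / 4 = (2, 1, -2).
Expanding (2, -1, 3) ⊗ (2, 1, 1) ⊗ (2, 1, -2) reproduces all 27 entries of T, so T = (2, -1, 3) ⊗ (2, 1, 1) ⊗ (2, 1, -2) and rank(T) ≤ 1.
Equivalently every frontal slice T[:,:,k] is c[k] times the rank-1 matrix (2, -1, 3) ⊗ (2, 1, 1). So T has rank 1 (it is nonzero).

Yes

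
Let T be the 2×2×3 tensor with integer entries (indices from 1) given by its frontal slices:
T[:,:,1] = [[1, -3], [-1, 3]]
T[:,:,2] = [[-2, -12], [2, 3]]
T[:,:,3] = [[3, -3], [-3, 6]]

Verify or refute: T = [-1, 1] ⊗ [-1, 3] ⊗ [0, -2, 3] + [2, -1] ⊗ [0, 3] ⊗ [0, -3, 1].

No

Reconstruct entry (1,1,1) from the claimed factors: Σₗ aₗ[1]bₗ[1]cₗ[1] = (-1)·(-1)·(0) + (2)·(0)·(0) = 0, but T[1,1,1] = 1. The claim is false.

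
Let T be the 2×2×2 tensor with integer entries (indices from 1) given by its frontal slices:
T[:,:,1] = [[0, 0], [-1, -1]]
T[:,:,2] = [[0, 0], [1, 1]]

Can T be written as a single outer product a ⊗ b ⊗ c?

If T = a ⊗ b ⊗ c then every fibre of T is a multiple of the corresponding factor, so read the factors off the fibres through the nonzero entry T[2,1,1] = -1.
The mode-1 fibre T[:,1,1] = [0, -1] gives a = (0, 1) (primitive direction); the mode-2 fibre T[2,:,1] = [-1, -1] gives b = (1, 1); then c[k] = T[2,1,k] / (a[2]·b[1]) = [-1, 1] / 1 = (-1, 1).
Expanding (0, 1) ⊗ (1, 1) ⊗ (-1, 1) reproduces all 8 entries of T, so T = (0, 1) ⊗ (1, 1) ⊗ (-1, 1) and rank(T) ≤ 1.
Equivalently every frontal slice T[:,:,k] is c[k] times the rank-1 matrix (0, 1) ⊗ (1, 1). So T has rank 1 (it is nonzero).

Yes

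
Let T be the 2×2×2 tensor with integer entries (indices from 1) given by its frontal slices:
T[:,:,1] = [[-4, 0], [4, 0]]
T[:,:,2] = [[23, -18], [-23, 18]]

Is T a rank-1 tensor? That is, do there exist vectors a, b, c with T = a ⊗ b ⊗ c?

No

The mode-2 unfolding of T (rows indexed by j, columns by (i,k) = (1,1), (1,2), (2,1), (2,2)) is [[-4, 23, 4, -23], [0, -18, 0, 18]].
There the 2×2 minor on rows j ∈ {1, 2}, columns (i,k) ∈ {(1,1), (1,2)} is det [[-4, 23], [0, -18]] = 72 ≠ 0, so this unfolding has rank ≥ 2; CP rank is at least every unfolding rank, so rank(T) ≥ 2.
In particular rank(T) ≥ 2 > 1, so T is not rank-1.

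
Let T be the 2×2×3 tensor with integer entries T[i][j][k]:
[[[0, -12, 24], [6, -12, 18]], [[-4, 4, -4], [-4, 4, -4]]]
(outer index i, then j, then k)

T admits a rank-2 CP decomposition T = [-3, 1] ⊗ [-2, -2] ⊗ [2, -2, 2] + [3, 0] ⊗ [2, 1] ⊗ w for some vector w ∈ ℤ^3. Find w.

w = [-2, 0, 2]

Subtract the known terms from T to get the rank-1 residual R = [3, 0] ⊗ [2, 1] ⊗ w, so R[i,j,k] = a[i]·b[j]·w[k]. Pick indices with nonzero a[0]·b[0] = (3)·(2) = 6. Only the fibre through (0,0,·) is needed: R[0,0,:] = T[0,0,:] − Σₗ aₗ[0]bₗ[0]cₗ = [0, -12, 24] − (-3)·(-2)·[2, -2, 2] = [-12, 0, 12]. Then w[k] = R[0,0,k] / 6 for each k, giving w = [-12, 0, 12] / 6 = [-2, 0, 2].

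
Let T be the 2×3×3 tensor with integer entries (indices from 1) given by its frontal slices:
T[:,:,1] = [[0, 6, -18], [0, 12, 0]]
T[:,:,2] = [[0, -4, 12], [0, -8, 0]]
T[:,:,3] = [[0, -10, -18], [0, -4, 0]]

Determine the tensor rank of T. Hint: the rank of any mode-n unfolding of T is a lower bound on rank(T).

2

Lower bound: the mode-2 unfolding of T (rows indexed by j, columns by (i,k) = (1,1), (1,2), (1,3), (2,1), (2,2), (2,3)) is [[0, 0, 0, 0, 0, 0], [6, -4, -10, 12, -8, -4], [-18, 12, -18, 0, 0, 0]].
There the 2×2 minor on rows j ∈ {2, 3}, columns (i,k) ∈ {(1,1), (1,3)} is det [[6, -10], [-18, -18]] = -288 ≠ 0, so this unfolding has rank ≥ 2; CP rank is at least every unfolding rank, so rank(T) ≥ 2. (This is only a lower bound: in general the CP rank may exceed every unfolding rank, so we still need to exhibit 2 rank-1 terms summing to T.)
Upper bound — finding two terms. Write S_k = T[:,:,k] for the frontal slices: S₁ = [[0, 6, -18], [0, 12, 0]], S₂ = [[0, -4, 12], [0, -8, 0]], S₃ = [[0, -10, -18], [0, -4, 0]].
If T = a₁ ⊗ b₁ ⊗ c₁ + a₂ ⊗ b₂ ⊗ c₂ then each S_k = c₁[k]·a₁b₁ᵀ + c₂[k]·a₂b₂ᵀ. S₁ and S₃ are linearly independent, so a₁b₁ᵀ and a₂b₂ᵀ must span the same plane of matrices: they are the rank-1 matrices of the form x·S₁ + y·S₃.
The 2×2 minor of x·S₁ + y·S₃ on rows {1,2}, columns {2,3} is 216·x² + 144·xy − 72·y² = 72·(3·x − y)(x + y), vanishing at (x:y) = (1:3) and (1:-1).
M₁ = S₁ + 3·S₃ = [[0, -24, -72], [0, 0, 0]] = (-24)·[1, 0][0, 1, 3]ᵀ and M₂ = S₁ − S₃ = [[0, 16, 0], [0, 16, 0]] = 16·[1, 1][0, 1, 0]ᵀ, so take a₁ = [1, 0], b₁ = [0, 1, 3], a₂ = [1, 1], b₂ = [0, 1, 0].
Each slice is an integer combination of E₁ = a₁b₁ᵀ and E₂ = a₂b₂ᵀ: S₁ = −6·E₁ + 12·E₂, S₂ = 4·E₁ − 8·E₂, S₃ = −6·E₁ − 4·E₂; reading off coefficients, c₁ = [-6, 4, -6] and c₂ = [12, -8, -4].
Hence T = [1, 0] ⊗ [0, 1, 3] ⊗ [-6, 4, -6] + [1, 1] ⊗ [0, 1, 0] ⊗ [12, -8, -4], so rank(T) ≤ 2.
These bounds meet, so rank(T) = 2.
Check entry T[1,3,1] = -18: (1)·(3)·(-6) + (1)·(0)·(12) = -18.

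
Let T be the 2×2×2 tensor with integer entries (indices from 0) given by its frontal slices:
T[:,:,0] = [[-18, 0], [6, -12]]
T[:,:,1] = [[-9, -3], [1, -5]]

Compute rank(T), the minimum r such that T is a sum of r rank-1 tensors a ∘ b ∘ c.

2

Lower bound: the mode-2 unfolding of T (rows indexed by j, columns by (i,k) = (0,0), (0,1), (1,0), (1,1)) is [[-18, -9, 6, 1], [0, -3, -12, -5]].
There the 2×2 minor on rows j ∈ {0, 1}, columns (i,k) ∈ {(0,0), (0,1)} is det [[-18, -9], [0, -3]] = 54 ≠ 0, so this unfolding has rank ≥ 2; CP rank is at least every unfolding rank, so rank(T) ≥ 2. (Unfolding ranks only ever bound the CP rank from below — rank(T) can be strictly larger than all of them — so the matching upper bound has to come from an explicit 2-term decomposition.)
Upper bound — finding two terms. Write S_k = T[:,:,k] for the frontal slices: S₀ = [[-18, 0], [6, -12]], S₁ = [[-9, -3], [1, -5]].
If T = a₁ ∘ b₁ ∘ c₁ + a₂ ∘ b₂ ∘ c₂ then each S_k = c₁[k]·a₁b₁ᵀ + c₂[k]·a₂b₂ᵀ. S₀ and S₁ are linearly independent, so a₁b₁ᵀ and a₂b₂ᵀ must span the same plane of matrices: they are the rank-1 matrices of the form x·S₀ + y·S₁.
det(x·S₀ + y·S₁) is 216·x² + 216·xy + 48·y² = 24·(3·x + 2·y)(3·x + y), vanishing at (x:y) = (2:-3) and (1:-3).
M₁ = 2·S₀ − 3·S₁ = [[-9, 9], [9, -9]] = (-9)·[1, -1][1, -1]ᵀ and M₂ = S₀ − 3·S₁ = [[9, 9], [3, 3]] = 3·[3, 1][1, 1]ᵀ, so take a₁ = [1, -1], b₁ = [1, -1], a₂ = [3, 1], b₂ = [1, 1].
Each slice is an integer combination of E₁ = a₁b₁ᵀ and E₂ = a₂b₂ᵀ: S₀ = −9·E₁ − 3·E₂, S₁ = −3·E₁ − 2·E₂; reading off coefficients, c₁ = [-9, -3] and c₂ = [-3, -2].
Hence T = [1, -1] ∘ [1, -1] ∘ [-9, -3] + [3, 1] ∘ [1, 1] ∘ [-3, -2], so rank(T) ≤ 2.
These bounds meet, so rank(T) = 2.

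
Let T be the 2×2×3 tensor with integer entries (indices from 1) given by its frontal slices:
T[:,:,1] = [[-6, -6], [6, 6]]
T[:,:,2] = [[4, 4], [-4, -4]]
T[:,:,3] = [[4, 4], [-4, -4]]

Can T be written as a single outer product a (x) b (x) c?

If T = a (x) b (x) c then every fibre of T is a multiple of the corresponding factor, so read the factors off the fibres through the nonzero entry T[1,1,1] = -6.
The mode-1 fibre T[:,1,1] = [-6, 6] gives a = [1, -1] (primitive direction); the mode-2 fibre T[1,:,1] = [-6, -6] gives b = [1, 1]; then c[k] = T[1,1,k] / (a[1]·b[1]) = [-6, 4, 4] / 1 = [-6, 4, 4].
Expanding [1, -1] (x) [1, 1] (x) [-6, 4, 4] reproduces all 12 entries of T, so T = [1, -1] (x) [1, 1] (x) [-6, 4, 4] and rank(T) ≤ 1.
Equivalently every frontal slice T[:,:,k] is c[k] times the rank-1 matrix [1, -1] (x) [1, 1]. So T has rank 1 (it is nonzero).

Yes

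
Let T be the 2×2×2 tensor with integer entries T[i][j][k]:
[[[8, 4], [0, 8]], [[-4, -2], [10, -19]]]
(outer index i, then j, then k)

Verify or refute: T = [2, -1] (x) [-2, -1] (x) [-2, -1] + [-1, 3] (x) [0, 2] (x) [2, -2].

No

Reconstruct entry (0,1,1) from the claimed factors: Σₗ aₗ[0]bₗ[1]cₗ[1] = (2)·(-1)·(-1) + (-1)·(2)·(-2) = 6, but T[0,1,1] = 8. The claim is false.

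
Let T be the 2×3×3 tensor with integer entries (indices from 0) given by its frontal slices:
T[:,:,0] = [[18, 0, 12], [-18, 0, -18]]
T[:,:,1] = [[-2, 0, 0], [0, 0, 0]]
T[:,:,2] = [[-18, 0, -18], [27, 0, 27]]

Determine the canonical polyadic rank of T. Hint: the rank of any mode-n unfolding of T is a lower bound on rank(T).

2

Lower bound: the mode-3 unfolding of T (rows indexed by k, columns by (i,j) = (0,0), (0,1), (0,2), (1,0), (1,1), (1,2)) is [[18, 0, 12, -18, 0, -18], [-2, 0, 0, 0, 0, 0], [-18, 0, -18, 27, 0, 27]].
There the 2×2 minor on rows k ∈ {0, 1}, columns (i,j) ∈ {(0,0), (0,2)} is det [[18, 12], [-2, 0]] = 24 ≠ 0, so this unfolding has rank ≥ 2; CP rank is at least every unfolding rank, so rank(T) ≥ 2. (Flattening ranks never certify an upper bound on CP rank; for that we must actually write T with 2 rank-1 terms.)
Upper bound — finding two terms. Write S_k = T[:,:,k] for the frontal slices: S₀ = [[18, 0, 12], [-18, 0, -18]], S₁ = [[-2, 0, 0], [0, 0, 0]], S₂ = [[-18, 0, -18], [27, 0, 27]].
If T = a₁ ⊗ b₁ ⊗ c₁ + a₂ ⊗ b₂ ⊗ c₂ then each S_k = c₁[k]·a₁b₁ᵀ + c₂[k]·a₂b₂ᵀ. S₀ and S₁ are linearly independent, so a₁b₁ᵀ and a₂b₂ᵀ must span the same plane of matrices: they are the rank-1 matrices of the form x·S₀ + y·S₁.
The 2×2 minor of x·S₀ + y·S₁ on rows {0,1}, columns {0,2} is −108·x² + 36·xy = (-36)·(3·x − y)(x), vanishing at (x:y) = (1:3) and (0:1).
M₁ = S₀ + 3·S₁ = [[12, 0, 12], [-18, 0, -18]] = 6·[2, -3][1, 0, 1]ᵀ and M₂ = S₁ = [[-2, 0, 0], [0, 0, 0]] = (-2)·[1, 0][1, 0, 0]ᵀ, so take a₁ = [2, -3], b₁ = [1, 0, 1], a₂ = [1, 0], b₂ = [1, 0, 0].
Each slice is an integer combination of E₁ = a₁b₁ᵀ and E₂ = a₂b₂ᵀ: S₀ = 6·E₁ + 6·E₂, S₁ = −2·E₂, S₂ = −9·E₁; reading off coefficients, c₁ = [6, 0, -9] and c₂ = [6, -2, 0].
Hence T = [2, -3] ⊗ [1, 0, 1] ⊗ [6, 0, -9] + [1, 0] ⊗ [1, 0, 0] ⊗ [6, -2, 0], so rank(T) ≤ 2.
These bounds meet, so rank(T) = 2.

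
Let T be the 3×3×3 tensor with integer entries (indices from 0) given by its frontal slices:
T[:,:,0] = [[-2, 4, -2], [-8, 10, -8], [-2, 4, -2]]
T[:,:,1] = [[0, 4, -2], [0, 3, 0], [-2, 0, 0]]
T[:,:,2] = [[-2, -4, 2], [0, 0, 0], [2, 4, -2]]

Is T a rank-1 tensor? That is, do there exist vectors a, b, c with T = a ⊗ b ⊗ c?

The mode-2 unfolding of T (rows indexed by j, columns by (i,k) = (0,0), (0,1), (0,2), (1,0), (1,1), (1,2), (2,0), (2,1), (2,2)) is [[-2, 0, -2, -8, 0, 0, -2, -2, 2], [4, 4, -4, 10, 3, 0, 4, 0, 4], [-2, -2, 2, -8, 0, 0, -2, 0, -2]].
There the 3×3 minor on rows j ∈ {0, 1, 2}, columns (i,k) ∈ {(0,0), (0,1), (1,0)} is det [[-2, 0, -8], [4, 4, 10], [-2, -2, -8]] = 24 ≠ 0, so this unfolding has rank ≥ 3; CP rank is at least every unfolding rank, so rank(T) ≥ 3.
In particular rank(T) ≥ 3 > 1, so T is not rank-1.

No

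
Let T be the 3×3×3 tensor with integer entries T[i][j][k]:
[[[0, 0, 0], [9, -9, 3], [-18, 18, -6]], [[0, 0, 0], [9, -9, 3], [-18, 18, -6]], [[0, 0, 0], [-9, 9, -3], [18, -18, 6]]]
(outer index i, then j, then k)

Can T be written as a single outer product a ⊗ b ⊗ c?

If T = a ⊗ b ⊗ c then every fibre of T is a multiple of the corresponding factor, so read the factors off the fibres through the nonzero entry T[0,1,0] = 9.
The mode-1 fibre T[:,1,0] = [9, 9, -9] gives a = (1, 1, -1) (primitive direction); the mode-2 fibre T[0,:,0] = [0, 9, -18] gives b = (0, 1, -2); then c[k] = T[0,1,k] / (a[0]·b[1]) = [9, -9, 3] / 1 = (9, -9, 3).
Expanding (1, 1, -1) ⊗ (0, 1, -2) ⊗ (9, -9, 3) reproduces all 27 entries of T, so T = (1, 1, -1) ⊗ (0, 1, -2) ⊗ (9, -9, 3) and rank(T) ≤ 1.
Equivalently every frontal slice T[:,:,k] is c[k] times the rank-1 matrix (1, 1, -1) ⊗ (0, 1, -2). So T has rank 1 (it is nonzero).

Yes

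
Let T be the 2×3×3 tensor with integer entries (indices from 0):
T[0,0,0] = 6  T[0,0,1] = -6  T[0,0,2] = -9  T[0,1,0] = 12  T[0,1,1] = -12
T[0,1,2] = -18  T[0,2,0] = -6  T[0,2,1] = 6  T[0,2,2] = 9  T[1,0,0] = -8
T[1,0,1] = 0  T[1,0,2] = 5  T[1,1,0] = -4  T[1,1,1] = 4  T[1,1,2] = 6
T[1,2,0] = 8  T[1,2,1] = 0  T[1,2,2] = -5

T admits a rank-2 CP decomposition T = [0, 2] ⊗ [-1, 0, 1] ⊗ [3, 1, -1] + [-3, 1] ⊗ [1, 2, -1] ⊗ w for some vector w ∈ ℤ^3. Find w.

Subtract the known terms from T to get the rank-1 residual R = [-3, 1] ⊗ [1, 2, -1] ⊗ w, so R[i,j,k] = a[i]·b[j]·w[k]. Pick indices with nonzero a[0]·b[0] = (-3)·(1) = -3. Only the fibre through (0,0,·) is needed: R[0,0,:] = T[0,0,:] − Σₗ aₗ[0]bₗ[0]cₗ = [6, -6, -9] − (0)·(-1)·[3, 1, -1] = [6, -6, -9]. Then w[k] = R[0,0,k] / -3 for each k, giving w = [6, -6, -9] / -3 = [-2, 2, 3].

w = [-2, 2, 3]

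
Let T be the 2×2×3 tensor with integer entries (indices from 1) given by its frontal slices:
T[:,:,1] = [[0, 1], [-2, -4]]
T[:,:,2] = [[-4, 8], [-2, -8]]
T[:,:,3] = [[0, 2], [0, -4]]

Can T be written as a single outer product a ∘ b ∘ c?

The mode-3 unfolding of T (rows indexed by k, columns by (i,j) = (1,1), (1,2), (2,1), (2,2)) is [[0, 1, -2, -4], [-4, 8, -2, -8], [0, 2, 0, -4]].
There the 3×3 minor on rows k ∈ {1, 2, 3}, columns (i,j) ∈ {(1,1), (1,2), (2,1)} is det [[0, 1, -2], [-4, 8, -2], [0, 2, 0]] = 16 ≠ 0, so this unfolding has rank ≥ 3; CP rank is at least every unfolding rank, so rank(T) ≥ 3.
In particular rank(T) ≥ 3 > 1, so T is not rank-1.

No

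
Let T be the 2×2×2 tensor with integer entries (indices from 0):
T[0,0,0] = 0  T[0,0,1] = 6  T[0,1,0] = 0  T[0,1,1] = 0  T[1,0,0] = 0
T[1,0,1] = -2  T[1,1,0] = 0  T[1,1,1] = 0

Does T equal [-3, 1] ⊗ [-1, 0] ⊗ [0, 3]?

No

Reconstruct entry (0,0,1) from the claimed factors: Σₗ aₗ[0]bₗ[0]cₗ[1] = (-3)·(-1)·(3) = 9, but T[0,0,1] = 6. The claim is false.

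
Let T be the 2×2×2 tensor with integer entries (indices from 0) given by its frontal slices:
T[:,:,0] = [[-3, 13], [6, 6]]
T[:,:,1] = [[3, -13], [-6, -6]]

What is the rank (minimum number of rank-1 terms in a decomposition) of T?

Lower bound: in the mode-1 unfolding of T (rows indexed by i, columns by (j,k)) the 2×2 minor on rows i ∈ {0, 1}, columns (j,k) ∈ {(0,0), (1,0)} is det [[-3, 13], [6, 6]] = -96 ≠ 0, so that unfolding has rank ≥ 2 and hence rank(T) ≥ 2 (CP rank is at least every unfolding rank, though it can be larger).
Upper bound: T[:,:,k] = c[k]·M for every slice, with c = [1, -1] and M = [[-3, 13], [6, 6]] (rows i, columns j).
Splitting M by its rows (i = 0, 1), M = [1, 0][-3, 13]ᵀ + [0, 1][6, 6]ᵀ.
Hence T = [1, 0] ∘ [-3, 13] ∘ [1, -1] + [0, 1] ∘ [6, 6] ∘ [1, -1], so rank(T) ≤ 2.
These bounds meet, so rank(T) = 2.

2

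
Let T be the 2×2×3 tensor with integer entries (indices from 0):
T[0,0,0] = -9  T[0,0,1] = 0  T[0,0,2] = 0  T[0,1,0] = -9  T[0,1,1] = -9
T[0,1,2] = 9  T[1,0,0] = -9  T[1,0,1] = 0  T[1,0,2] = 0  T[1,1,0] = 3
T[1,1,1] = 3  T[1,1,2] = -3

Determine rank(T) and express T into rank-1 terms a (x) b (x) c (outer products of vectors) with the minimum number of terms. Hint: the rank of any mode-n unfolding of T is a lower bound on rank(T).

rank(T) = 2

Lower bound: in the mode-3 unfolding of T (rows indexed by k, columns by (i,j)) the 2×2 minor on rows k ∈ {0, 1}, columns (i,j) ∈ {(0,0), (0,1)} is det [[-9, -9], [0, -9]] = 81 ≠ 0, so that unfolding has rank ≥ 2 and hence rank(T) ≥ 2 (CP rank is at least every unfolding rank, though it can be larger).
Upper bound: with S_k = T[:,:,k], the two rank-1 terms a₁b₁ᵀ, a₂b₂ᵀ are the rank-1 members of the pencil x·S₀ + y·S₁.
det(x·S₀ + y·S₁) is −108·x² − 108·xy = (-108)·(x + y)(x), vanishing at (x:y) = (1:-1) and (0:1).
M₁ = S₀ − S₁ = [[-9, 0], [-9, 0]] = (-9)·(1, 1)(1, 0)ᵀ and M₂ = S₁ = [[0, -9], [0, 3]] = (-3)·(3, -1)(0, 1)ᵀ, so take a₁ = (1, 1), b₁ = (1, 0), a₂ = (3, -1), b₂ = (0, 1).
Each slice is an integer combination of E₁ = a₁b₁ᵀ and E₂ = a₂b₂ᵀ: S₀ = −9·E₁ − 3·E₂, S₁ = −3·E₂, S₂ = 3·E₂; reading off coefficients, c₁ = (-9, 0, 0) and c₂ = (-3, -3, 3).
Hence T = (1, 1) (x) (1, 0) (x) (-9, 0, 0) + (3, -1) (x) (0, 1) (x) (-3, -3, 3), so rank(T) ≤ 2.
These bounds meet, so rank(T) = 2.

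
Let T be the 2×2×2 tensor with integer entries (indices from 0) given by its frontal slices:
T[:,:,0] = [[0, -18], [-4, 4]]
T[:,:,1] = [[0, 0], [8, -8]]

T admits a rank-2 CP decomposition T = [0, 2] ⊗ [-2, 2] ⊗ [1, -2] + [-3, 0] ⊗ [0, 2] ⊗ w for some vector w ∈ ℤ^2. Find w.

Subtract the known terms from T to get the rank-1 residual R = [-3, 0] ⊗ [0, 2] ⊗ w, so R[i,j,k] = a[i]·b[j]·w[k]. Pick indices with nonzero a[0]·b[1] = (-3)·(2) = -6. Only the fibre through (0,1,·) is needed: R[0,1,:] = T[0,1,:] − Σₗ aₗ[0]bₗ[1]cₗ = [-18, 0] − (0)·(2)·[1, -2] = [-18, 0]. Then w[k] = R[0,1,k] / -6 for each k, giving w = [-18, 0] / -6 = [3, 0].

w = [3, 0]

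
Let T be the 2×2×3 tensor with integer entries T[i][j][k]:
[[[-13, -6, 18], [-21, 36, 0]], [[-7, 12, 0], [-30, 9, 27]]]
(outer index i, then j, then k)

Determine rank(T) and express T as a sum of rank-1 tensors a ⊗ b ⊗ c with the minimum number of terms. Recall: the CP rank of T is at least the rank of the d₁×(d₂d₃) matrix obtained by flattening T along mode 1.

rank(T) = 2

Lower bound: the mode-3 unfolding of T (rows indexed by k, columns by (i,j) = (0,0), (0,1), (1,0), (1,1)) is [[-13, -21, -7, -30], [-6, 36, 12, 9], [18, 0, 0, 27]].
There the 2×2 minor on rows k ∈ {0, 1}, columns (i,j) ∈ {(0,0), (0,1)} is det [[-13, -21], [-6, 36]] = -594 ≠ 0, so this unfolding has rank ≥ 2; CP rank is at least every unfolding rank, so rank(T) ≥ 2. (Flattening ranks never certify an upper bound on CP rank; for that we must actually write T with 2 rank-1 terms.)
Upper bound — finding two terms. Write S_k = T[:,:,k] for the frontal slices: S₀ = [[-13, -21], [-7, -30]], S₁ = [[-6, 36], [12, 9]], S₂ = [[18, 0], [0, 27]].
If T = a₁ ⊗ b₁ ⊗ c₁ + a₂ ⊗ b₂ ⊗ c₂ then each S_k = c₁[k]·a₁b₁ᵀ + c₂[k]·a₂b₂ᵀ. S₀ and S₁ are linearly independent, so a₁b₁ᵀ and a₂b₂ᵀ must span the same plane of matrices: they are the rank-1 matrices of the form x·S₀ + y·S₁.
det(x·S₀ + y·S₁) is 243·x² + 567·xy − 486·y² = 81·(x + 3·y)(3·x − 2·y), vanishing at (x:y) = (3:-1) and (2:3).
M₁ = 3·S₀ − S₁ = [[-33, -99], [-33, -99]] = (-33)·(1, 1)(1, 3)ᵀ and M₂ = 2·S₀ + 3·S₁ = [[-44, 66], [22, -33]] = (-11)·(2, -1)(2, -3)ᵀ, so take a₁ = (1, 1), b₁ = (1, 3), a₂ = (2, -1), b₂ = (2, -3).
Each slice is an integer combination of E₁ = a₁b₁ᵀ and E₂ = a₂b₂ᵀ: S₀ = −9·E₁ − E₂, S₁ = 6·E₁ − 3·E₂, S₂ = 6·E₁ + 3·E₂; reading off coefficients, c₁ = (-9, 6, 6) and c₂ = (-1, -3, 3).
Hence T = (1, 1) ⊗ (1, 3) ⊗ (-9, 6, 6) + (2, -1) ⊗ (2, -3) ⊗ (-1, -3, 3), so rank(T) ≤ 2.
These bounds meet, so rank(T) = 2.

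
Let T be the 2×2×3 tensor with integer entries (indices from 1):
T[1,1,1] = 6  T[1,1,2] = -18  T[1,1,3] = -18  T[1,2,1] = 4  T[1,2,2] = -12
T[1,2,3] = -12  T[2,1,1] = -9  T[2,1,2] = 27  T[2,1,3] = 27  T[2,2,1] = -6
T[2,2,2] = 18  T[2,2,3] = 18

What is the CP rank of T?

1

Lower bound: T ≠ 0 (e.g. T[1,1,1] = 6), so rank(T) ≥ 1.
Upper bound: if T = a ⊗ b ⊗ c then every fibre of T is a multiple of the corresponding factor, so read the factors off the fibres through the nonzero entry T[1,1,1] = 6.
The mode-1 fibre T[:,1,1] = [6, -9] gives a = [2, -3] (primitive direction); the mode-2 fibre T[1,:,1] = [6, 4] gives b = [3, 2]; then c[k] = T[1,1,k] / (a[1]·b[1]) = [6, -18, -18] / 6 = [1, -3, -3].
Expanding [2, -3] ⊗ [3, 2] ⊗ [1, -3, -3] reproduces all 12 entries of T, so T = [2, -3] ⊗ [3, 2] ⊗ [1, -3, -3] and rank(T) ≤ 1.
These bounds meet, so rank(T) = 1.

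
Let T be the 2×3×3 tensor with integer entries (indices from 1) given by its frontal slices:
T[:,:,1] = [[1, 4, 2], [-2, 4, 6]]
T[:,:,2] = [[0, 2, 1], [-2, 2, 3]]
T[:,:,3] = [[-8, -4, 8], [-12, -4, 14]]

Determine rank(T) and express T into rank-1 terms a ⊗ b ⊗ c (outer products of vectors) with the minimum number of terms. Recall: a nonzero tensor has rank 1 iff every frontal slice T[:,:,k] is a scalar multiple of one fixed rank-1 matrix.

Lower bound: in the mode-2 unfolding of T (rows indexed by j, columns by (i,k)) the 3×3 minor on rows j ∈ {1, 2, 3}, columns (i,k) ∈ {(1,1), (1,2), (1,3)} is det [[1, 0, -8], [4, 2, -4], [2, 1, 8]] = 20 ≠ 0, so that unfolding has rank ≥ 3 and hence rank(T) ≥ 3 (CP rank is at least every unfolding rank, though it can be larger).
Upper bound: T is a sum of 3 rank-1 terms, T = [1, 1] ⊗ [2, 2, -1] ⊗ [2, 1, -2] + [1, 2] ⊗ [1, 0, -2] ⊗ [-1, 0, -2] + [1, 2] ⊗ [1, 0, -1] ⊗ [-2, -2, -2] (one valid choice — decompositions are not unique — normalised so each a, b is primitive with positive first nonzero entry; check it by expanding all entries), so rank(T) ≤ 3.
These bounds meet, so rank(T) = 3.

rank(T) = 3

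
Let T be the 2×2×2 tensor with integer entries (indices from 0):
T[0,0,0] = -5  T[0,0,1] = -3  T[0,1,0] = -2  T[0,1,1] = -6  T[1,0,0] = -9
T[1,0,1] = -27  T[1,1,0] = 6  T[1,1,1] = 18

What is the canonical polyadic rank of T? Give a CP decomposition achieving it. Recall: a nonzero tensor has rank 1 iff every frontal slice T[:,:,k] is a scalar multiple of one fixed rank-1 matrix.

Lower bound: the mode-3 unfolding of T (rows indexed by k, columns by (i,j) = (0,0), (0,1), (1,0), (1,1)) is [[-5, -2, -9, 6], [-3, -6, -27, 18]].
There the 2×2 minor on rows k ∈ {0, 1}, columns (i,j) ∈ {(0,0), (0,1)} is det [[-5, -2], [-3, -6]] = 24 ≠ 0, so this unfolding has rank ≥ 2; CP rank is at least every unfolding rank, so rank(T) ≥ 2. (Flattening ranks never certify an upper bound on CP rank; for that we must actually write T with 2 rank-1 terms.)
Upper bound — finding two terms. Write S_k = T[:,:,k] for the frontal slices: S₀ = [[-5, -2], [-9, 6]], S₁ = [[-3, -6], [-27, 18]].
If T = a₁ ⊗ b₁ ⊗ c₁ + a₂ ⊗ b₂ ⊗ c₂ then each S_k = c₁[k]·a₁b₁ᵀ + c₂[k]·a₂b₂ᵀ. S₀ and S₁ are linearly independent, so a₁b₁ᵀ and a₂b₂ᵀ must span the same plane of matrices: they are the rank-1 matrices of the form x·S₀ + y·S₁.
det(x·S₀ + y·S₁) is −48·x² − 216·xy − 216·y² = (-24)·(x + 3·y)(2·x + 3·y), vanishing at (x:y) = (3:-1) and (3:-2).
M₁ = 3·S₀ − S₁ = [[-12, 0], [0, 0]] = (-12)·[1, 0][1, 0]ᵀ and M₂ = 3·S₀ − 2·S₁ = [[-9, 6], [27, -18]] = (-3)·[1, -3][3, -2]ᵀ, so take a₁ = [1, 0], b₁ = [1, 0], a₂ = [1, -3], b₂ = [3, -2].
Each slice is an integer combination of E₁ = a₁b₁ᵀ and E₂ = a₂b₂ᵀ: S₀ = −8·E₁ + E₂, S₁ = −12·E₁ + 3·E₂; reading off coefficients, c₁ = [-8, -12] and c₂ = [1, 3].
Hence T = [1, 0] ⊗ [1, 0] ⊗ [-8, -12] + [1, -3] ⊗ [3, -2] ⊗ [1, 3], so rank(T) ≤ 2.
These bounds meet, so rank(T) = 2.

rank(T) = 2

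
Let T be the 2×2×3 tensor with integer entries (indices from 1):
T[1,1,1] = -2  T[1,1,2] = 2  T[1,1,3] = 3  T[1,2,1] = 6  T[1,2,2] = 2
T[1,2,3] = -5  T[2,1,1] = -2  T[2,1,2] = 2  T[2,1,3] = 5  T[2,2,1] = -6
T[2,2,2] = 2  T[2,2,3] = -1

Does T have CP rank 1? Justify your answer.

The mode-3 unfolding of T (rows indexed by k, columns by (i,j) = (1,1), (1,2), (2,1), (2,2)) is [[-2, 6, -2, -6], [2, 2, 2, 2], [3, -5, 5, -1]].
There the 3×3 minor on rows k ∈ {1, 2, 3}, columns (i,j) ∈ {(1,1), (1,2), (2,1)} is det [[-2, 6, -2], [2, 2, 2], [3, -5, 5]] = -32 ≠ 0, so this unfolding has rank ≥ 3; CP rank is at least every unfolding rank, so rank(T) ≥ 3.
In particular rank(T) ≥ 3 > 1, so T is not rank-1.

No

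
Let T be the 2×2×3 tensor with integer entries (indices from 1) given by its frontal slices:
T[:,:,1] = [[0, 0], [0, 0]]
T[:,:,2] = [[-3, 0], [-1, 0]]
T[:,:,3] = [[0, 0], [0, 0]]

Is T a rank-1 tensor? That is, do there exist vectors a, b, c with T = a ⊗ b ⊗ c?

Yes

The mode-1 fibre T[:,1,2] = [-3, -1] gives a = (3, 1) (primitive direction); the mode-2 fibre T[1,:,2] = [-3, 0] gives b = (1, 0); then c[k] = T[1,1,k] / (a[1]·b[1]) = [0, -3, 0] / 3 = (0, -1, 0).
Expanding (3, 1) ⊗ (1, 0) ⊗ (0, -1, 0) reproduces all 12 entries of T, so T = (3, 1) ⊗ (1, 0) ⊗ (0, -1, 0) and rank(T) ≤ 1.
Equivalently every frontal slice T[:,:,k] is c[k] times the rank-1 matrix (3, 1) ⊗ (1, 0). So T has rank 1 (it is nonzero).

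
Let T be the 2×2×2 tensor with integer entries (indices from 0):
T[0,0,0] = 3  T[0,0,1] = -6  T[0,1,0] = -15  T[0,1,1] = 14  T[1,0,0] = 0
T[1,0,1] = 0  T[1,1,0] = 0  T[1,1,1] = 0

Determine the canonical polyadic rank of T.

Lower bound: in the mode-2 unfolding of T (rows indexed by j, columns by (i,k)) the 2×2 minor on rows j ∈ {0, 1}, columns (i,k) ∈ {(0,0), (0,1)} is det [[3, -6], [-15, 14]] = -48 ≠ 0, so that unfolding has rank ≥ 2 and hence rank(T) ≥ 2 (CP rank is at least every unfolding rank, though it can be larger).
Upper bound: T[i,:,:] = a[i]·M for every slice, with a = [1, 0] and M = [[3, -6], [-15, 14]] (rows j, columns k).
Splitting M by its rows (j = 0, 1), M = [1, 0][3, -6]ᵀ + [0, 1][-15, 14]ᵀ.
Hence T = [1, 0] (x) [1, 0] (x) [3, -6] + [1, 0] (x) [0, 1] (x) [-15, 14], so rank(T) ≤ 2.
These bounds meet, so rank(T) = 2.

2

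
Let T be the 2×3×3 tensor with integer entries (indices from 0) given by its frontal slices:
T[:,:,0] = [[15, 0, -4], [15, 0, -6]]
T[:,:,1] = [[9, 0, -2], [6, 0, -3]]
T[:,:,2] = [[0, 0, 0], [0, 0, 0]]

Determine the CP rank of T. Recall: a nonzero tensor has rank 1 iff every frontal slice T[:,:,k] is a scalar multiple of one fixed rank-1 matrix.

Lower bound: the mode-3 unfolding of T (rows indexed by k, columns by (i,j) = (0,0), (0,1), (0,2), (1,0), (1,1), (1,2)) is [[15, 0, -4, 15, 0, -6], [9, 0, -2, 6, 0, -3], [0, 0, 0, 0, 0, 0]].
There the 2×2 minor on rows k ∈ {0, 1}, columns (i,j) ∈ {(0,0), (0,2)} is det [[15, -4], [9, -2]] = 6 ≠ 0, so this unfolding has rank ≥ 2; CP rank is at least every unfolding rank, so rank(T) ≥ 2. (This is only a lower bound: in general the CP rank may exceed every unfolding rank, so we still need to exhibit 2 rank-1 terms summing to T.)
Upper bound — finding two terms. Write S_k = T[:,:,k] for the frontal slices: S₀ = [[15, 0, -4], [15, 0, -6]], S₁ = [[9, 0, -2], [6, 0, -3]], S₂ = [[0, 0, 0], [0, 0, 0]].
If T = a₁ ∘ b₁ ∘ c₁ + a₂ ∘ b₂ ∘ c₂ then each S_k = c₁[k]·a₁b₁ᵀ + c₂[k]·a₂b₂ᵀ. S₀ and S₁ are linearly independent, so a₁b₁ᵀ and a₂b₂ᵀ must span the same plane of matrices: they are the rank-1 matrices of the form x·S₀ + y·S₁.
The 2×2 minor of x·S₀ + y·S₁ on rows {0,1}, columns {0,2} is −30·x² − 45·xy − 15·y² = (-15)·(x + y)(2·x + y), vanishing at (x:y) = (1:-1) and (1:-2).
M₁ = S₀ − S₁ = [[6, 0, -2], [9, 0, -3]] = [2, 3][3, 0, -1]ᵀ and M₂ = S₀ − 2·S₁ = [[-3, 0, 0], [3, 0, 0]] = (-3)·[1, -1][1, 0, 0]ᵀ, so take a₁ = [2, 3], b₁ = [3, 0, -1], a₂ = [1, -1], b₂ = [1, 0, 0].
Each slice is an integer combination of E₁ = a₁b₁ᵀ and E₂ = a₂b₂ᵀ: S₀ = 2·E₁ + 3·E₂, S₁ = E₁ + 3·E₂, S₂ = 0; reading off coefficients, c₁ = [2, 1, 0] and c₂ = [3, 3, 0].
Hence T = [2, 3] ∘ [3, 0, -1] ∘ [2, 1, 0] + [1, -1] ∘ [1, 0, 0] ∘ [3, 3, 0], so rank(T) ≤ 2.
These bounds meet, so rank(T) = 2.
Check entry T[0,0,0] = 15: (2)·(3)·(2) + (1)·(1)·(3) = 15.

2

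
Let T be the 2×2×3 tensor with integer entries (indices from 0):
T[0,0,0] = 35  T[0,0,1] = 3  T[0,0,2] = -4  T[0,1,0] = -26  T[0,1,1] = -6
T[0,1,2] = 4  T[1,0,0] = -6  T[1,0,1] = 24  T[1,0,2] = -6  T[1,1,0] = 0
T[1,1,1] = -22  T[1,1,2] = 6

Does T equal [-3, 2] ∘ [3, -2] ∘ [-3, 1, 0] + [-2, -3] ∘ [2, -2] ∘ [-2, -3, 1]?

Yes

Reconstruct entrywise from the claimed factors. For example, T[0,1,0] = -26 and Σₗ aₗ[0]bₗ[1]cₗ[0] = (-3)·(-2)·(-3) + (-2)·(-2)·(-2) = -26; checking all 12 entries, every one matches. The claim holds.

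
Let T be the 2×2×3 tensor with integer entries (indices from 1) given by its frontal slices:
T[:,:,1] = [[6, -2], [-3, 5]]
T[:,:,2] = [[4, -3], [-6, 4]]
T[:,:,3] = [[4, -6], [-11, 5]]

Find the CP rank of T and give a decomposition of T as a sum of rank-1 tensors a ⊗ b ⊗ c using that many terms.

Lower bound: the mode-3 unfolding of T (rows indexed by k, columns by (i,j) = (1,1), (1,2), (2,1), (2,2)) is [[6, -2, -3, 5], [4, -3, -6, 4], [4, -6, -11, 5]].
There the 3×3 minor on rows k ∈ {1, 2, 3}, columns (i,j) ∈ {(1,1), (1,2), (2,1)} is det [[6, -2, -3], [4, -3, -6], [4, -6, -11]] = -22 ≠ 0, so this unfolding has rank ≥ 3; CP rank is at least every unfolding rank, so rank(T) ≥ 3. (This is only a lower bound: in general the CP rank may exceed every unfolding rank, so we still need to exhibit 3 rank-1 terms summing to T.)
Upper bound: T is a sum of 3 rank-1 terms, T = [1, -2] ⊗ [2, -1] ⊗ [0, 1, 2] + [1, -1] ⊗ [1, -1] ⊗ [4, 2, 2] + [2, 1] ⊗ [1, 1] ⊗ [1, 0, -1] (written with every a and b primitive with positive leading entry and the scale carried by c; CP decompositions are not unique, and this one is verified by expanding entrywise), so rank(T) ≤ 3.
These bounds meet, so rank(T) = 3.

rank(T) = 3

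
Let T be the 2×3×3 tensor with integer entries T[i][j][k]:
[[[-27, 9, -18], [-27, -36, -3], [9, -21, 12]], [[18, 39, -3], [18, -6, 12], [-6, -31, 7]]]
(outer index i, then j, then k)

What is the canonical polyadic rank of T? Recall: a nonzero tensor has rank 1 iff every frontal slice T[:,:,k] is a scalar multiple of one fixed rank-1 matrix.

2

Lower bound: the mode-1 unfolding of T (rows indexed by i, columns by (j,k) = (0,0), (0,1), (0,2), (1,0), (1,1), (1,2), (2,0), (2,1), (2,2)) is [[-27, 9, -18, -27, -36, -3, 9, -21, 12], [18, 39, -3, 18, -6, 12, -6, -31, 7]].
There the 2×2 minor on rows i ∈ {0, 1}, columns (j,k) ∈ {(0,0), (0,1)} is det [[-27, 9], [18, 39]] = -1215 ≠ 0, so this unfolding has rank ≥ 2; CP rank is at least every unfolding rank, so rank(T) ≥ 2. (Unfolding ranks only ever bound the CP rank from below — rank(T) can be strictly larger than all of them — so the matching upper bound has to come from an explicit 2-term decomposition.)
Upper bound — finding two terms. Write S_k = T[:,:,k] for the frontal slices: S₀ = [[-27, -27, 9], [18, 18, -6]], S₁ = [[9, -36, -21], [39, -6, -31]], S₂ = [[-18, -3, 12], [-3, 12, 7]].
If T = a₁ ∘ b₁ ∘ c₁ + a₂ ∘ b₂ ∘ c₂ then each S_k = c₁[k]·a₁b₁ᵀ + c₂[k]·a₂b₂ᵀ. S₀ and S₁ are linearly independent, so a₁b₁ᵀ and a₂b₂ᵀ must span the same plane of matrices: they are the rank-1 matrices of the form x·S₀ + y·S₁.
The 2×2 minor of x·S₀ + y·S₁ on rows {0,1}, columns {0,1} is 2025·xy + 1350·y² = 675·(3·x + 2·y)(y), vanishing at (x:y) = (2:-3) and (1:0).
M₁ = 2·S₀ − 3·S₁ = [[-81, 54, 81], [-81, 54, 81]] = (-27)·[1, 1][3, -2, -3]ᵀ and M₂ = S₀ = [[-27, -27, 9], [18, 18, -6]] = (-3)·[3, -2][3, 3, -1]ᵀ, so take a₁ = [1, 1], b₁ = [3, -2, -3], a₂ = [3, -2], b₂ = [3, 3, -1].
Each slice is an integer combination of E₁ = a₁b₁ᵀ and E₂ = a₂b₂ᵀ: S₀ = −3·E₂, S₁ = 9·E₁ − 2·E₂, S₂ = −3·E₁ − E₂; reading off coefficients, c₁ = [0, 9, -3] and c₂ = [-3, -2, -1].
Hence T = [1, 1] ∘ [3, -2, -3] ∘ [0, 9, -3] + [3, -2] ∘ [3, 3, -1] ∘ [-3, -2, -1], so rank(T) ≤ 2.
These bounds meet, so rank(T) = 2.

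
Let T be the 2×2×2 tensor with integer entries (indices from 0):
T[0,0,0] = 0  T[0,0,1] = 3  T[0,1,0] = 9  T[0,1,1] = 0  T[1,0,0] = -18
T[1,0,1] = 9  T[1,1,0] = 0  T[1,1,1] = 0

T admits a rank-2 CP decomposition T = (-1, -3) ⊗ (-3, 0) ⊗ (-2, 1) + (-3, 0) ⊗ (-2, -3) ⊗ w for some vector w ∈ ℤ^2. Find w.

Subtract the known terms from T to get the rank-1 residual R = (-3, 0) ⊗ (-2, -3) ⊗ w, so R[i,j,k] = a[i]·b[j]·w[k]. Pick indices with nonzero a[0]·b[0] = (-3)·(-2) = 6. Only the fibre through (0,0,·) is needed: R[0,0,:] = T[0,0,:] − Σₗ aₗ[0]bₗ[0]cₗ = [0, 3] − (-1)·(-3)·(-2, 1) = [6, 0]. Then w[k] = R[0,0,k] / 6 for each k, giving w = [6, 0] / 6 = (1, 0).

w = (1, 0)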